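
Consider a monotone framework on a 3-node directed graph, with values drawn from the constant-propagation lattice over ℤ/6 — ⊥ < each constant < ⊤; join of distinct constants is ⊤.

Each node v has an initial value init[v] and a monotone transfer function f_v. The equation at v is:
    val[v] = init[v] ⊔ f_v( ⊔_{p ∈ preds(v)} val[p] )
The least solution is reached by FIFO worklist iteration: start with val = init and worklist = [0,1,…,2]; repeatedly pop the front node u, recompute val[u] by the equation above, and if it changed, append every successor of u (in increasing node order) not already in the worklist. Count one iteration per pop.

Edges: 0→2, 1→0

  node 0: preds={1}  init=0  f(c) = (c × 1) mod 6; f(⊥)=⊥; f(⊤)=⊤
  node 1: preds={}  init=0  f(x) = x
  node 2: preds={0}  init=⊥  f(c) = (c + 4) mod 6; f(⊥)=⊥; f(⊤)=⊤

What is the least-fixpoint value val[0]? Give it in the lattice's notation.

Iteration log — 3 steps:
  step 1. node 0  ⊔preds=0  new=0  stable
  step 2. node 1  ⊔preds=⊥  new=0  stable
  step 3. node 2  ⊔preds=0  new=4  old=⊥  +wl: 

Least fixpoint reached:
  node 0: 0
  node 1: 0
  node 2: 4

0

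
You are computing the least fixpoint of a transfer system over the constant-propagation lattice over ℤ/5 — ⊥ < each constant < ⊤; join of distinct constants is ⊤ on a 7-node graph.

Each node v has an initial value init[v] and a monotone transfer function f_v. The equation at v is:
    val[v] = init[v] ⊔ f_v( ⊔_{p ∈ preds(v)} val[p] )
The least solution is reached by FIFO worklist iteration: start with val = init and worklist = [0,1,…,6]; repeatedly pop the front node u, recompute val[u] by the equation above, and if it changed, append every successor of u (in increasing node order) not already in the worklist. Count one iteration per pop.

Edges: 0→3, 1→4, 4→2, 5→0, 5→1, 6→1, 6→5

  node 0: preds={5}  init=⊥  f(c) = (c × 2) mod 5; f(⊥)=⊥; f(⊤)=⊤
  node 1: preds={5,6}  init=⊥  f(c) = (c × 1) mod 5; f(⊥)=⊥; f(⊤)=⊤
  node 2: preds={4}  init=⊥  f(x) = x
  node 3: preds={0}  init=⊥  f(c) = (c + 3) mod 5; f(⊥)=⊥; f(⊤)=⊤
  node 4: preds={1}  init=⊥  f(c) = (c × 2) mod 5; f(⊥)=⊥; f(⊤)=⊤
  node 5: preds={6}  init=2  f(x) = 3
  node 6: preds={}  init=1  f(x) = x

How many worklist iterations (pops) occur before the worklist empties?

11

Trace (11 dequeues):
  [1] u=0 | in 2 | out 4 | prev ⊥ | push {}
  [2] u=1 | in ⊤ | out ⊤ | prev ⊥ | push {}
  [3] u=2 | in ⊥ | out ⊥ | ==
  [4] u=3 | in 4 | out 2 | prev ⊥ | push {}
  [5] u=4 | in ⊤ | out ⊤ | prev ⊥ | push {2}
  [6] u=5 | in 1 | out ⊤ | prev 2 | push {0,1}
  [7] u=6 | in ⊥ | out 1 | ==
  [8] u=2 | in ⊤ | out ⊤ | prev ⊥ | push {}
  [9] u=0 | in ⊤ | out ⊤ | prev 4 | push {3}
  [10] u=1 | in ⊤ | out ⊤ | ==
  [11] u=3 | in ⊤ | out ⊤ | prev 2 | push {}

Converged values:
  [0] ⊤
  [1] ⊤
  [2] ⊤
  [3] ⊤
  [4] ⊤
  [5] ⊤
  [6] 1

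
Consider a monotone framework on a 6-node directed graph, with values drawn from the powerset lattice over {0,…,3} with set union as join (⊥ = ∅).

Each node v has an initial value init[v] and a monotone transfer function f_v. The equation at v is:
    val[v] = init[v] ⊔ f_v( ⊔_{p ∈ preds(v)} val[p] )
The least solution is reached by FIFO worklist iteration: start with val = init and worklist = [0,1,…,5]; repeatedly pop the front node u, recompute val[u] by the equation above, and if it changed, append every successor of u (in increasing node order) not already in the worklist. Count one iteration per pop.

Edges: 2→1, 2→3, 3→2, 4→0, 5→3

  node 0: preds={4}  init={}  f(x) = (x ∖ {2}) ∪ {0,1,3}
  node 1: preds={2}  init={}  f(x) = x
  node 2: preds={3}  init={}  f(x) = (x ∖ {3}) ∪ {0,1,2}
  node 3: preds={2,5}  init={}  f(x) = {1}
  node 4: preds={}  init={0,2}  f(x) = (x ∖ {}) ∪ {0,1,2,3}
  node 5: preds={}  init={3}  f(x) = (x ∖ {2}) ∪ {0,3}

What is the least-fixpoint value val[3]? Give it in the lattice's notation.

{1}

Iteration log — 10 steps:
  step 1. node 0  ⊔preds={0,2}  new={0,1,3}  old={}  +wl: 
  step 2. node 1  ⊔preds={}  new={}  stable
  step 3. node 2  ⊔preds={}  new={0,1,2}  old={}  +wl: 1
  step 4. node 3  ⊔preds={0,1,2,3}  new={1}  old={}  +wl: 2
  step 5. node 4  ⊔preds={}  new={0,1,2,3}  old={0,2}  +wl: 0
  step 6. node 5  ⊔preds={}  new={0,3}  old={3}  +wl: 3
  step 7. node 1  ⊔preds={0,1,2}  new={0,1,2}  old={}  +wl: 
  step 8. node 2  ⊔preds={1}  new={0,1,2}  stable
  step 9. node 0  ⊔preds={0,1,2,3}  new={0,1,3}  stable
  step 10. node 3  ⊔preds={0,1,2,3}  new={1}  stable

Least fixpoint reached:
  node 0: {0,1,3}
  node 1: {0,1,2}
  node 2: {0,1,2}
  node 3: {1}
  node 4: {0,1,2,3}
  node 5: {0,3}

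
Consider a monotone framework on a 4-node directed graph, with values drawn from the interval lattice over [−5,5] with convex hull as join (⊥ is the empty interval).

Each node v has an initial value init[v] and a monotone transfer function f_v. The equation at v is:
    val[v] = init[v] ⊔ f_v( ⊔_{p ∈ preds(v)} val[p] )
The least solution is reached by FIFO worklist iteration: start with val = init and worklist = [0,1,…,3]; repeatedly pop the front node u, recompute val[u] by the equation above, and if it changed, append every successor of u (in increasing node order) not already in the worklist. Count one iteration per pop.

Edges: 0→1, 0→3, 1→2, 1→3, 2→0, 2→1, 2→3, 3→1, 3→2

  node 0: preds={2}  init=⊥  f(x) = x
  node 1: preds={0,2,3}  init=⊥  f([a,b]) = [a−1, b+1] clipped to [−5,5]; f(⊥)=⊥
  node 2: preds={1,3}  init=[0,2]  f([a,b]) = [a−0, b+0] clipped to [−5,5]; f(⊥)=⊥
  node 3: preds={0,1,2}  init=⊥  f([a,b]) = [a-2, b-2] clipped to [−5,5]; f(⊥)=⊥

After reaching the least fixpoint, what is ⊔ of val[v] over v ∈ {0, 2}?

Worklist (16 pops):
  #1 pop 0: in=[0,2] → [0,2] (was ⊥); enqueue []
  #2 pop 1: in=[0,2] → [-1,3] (was ⊥); enqueue []
  #3 pop 2: in=[-1,3] → [-1,3] (was [0,2]); enqueue [0,1]
  #4 pop 3: in=[-1,3] → [-3,1] (was ⊥); enqueue [2]
  #5 pop 0: in=[-1,3] → [-1,3] (was [0,2]); enqueue [3]
  #6 pop 1: in=[-3,3] → [-4,4] (was [-1,3]); enqueue []
  #7 pop 2: in=[-4,4] → [-4,4] (was [-1,3]); enqueue [0,1]
  #8 pop 3: in=[-4,4] → [-5,2] (was [-3,1]); enqueue [2]
  #9 pop 0: in=[-4,4] → [-4,4] (was [-1,3]); enqueue [3]
  #10 pop 1: in=[-5,4] → [-5,5] (was [-4,4]); enqueue []
  #11 pop 2: in=[-5,5] → [-5,5] (was [-4,4]); enqueue [0,1]
  #12 pop 3: in=[-5,5] → [-5,3] (was [-5,2]); enqueue [2]
  #13 pop 0: in=[-5,5] → [-5,5] (was [-4,4]); enqueue [3]
  #14 pop 1: in=[-5,5] → [-5,5] (no change)
  #15 pop 2: in=[-5,5] → [-5,5] (no change)
  #16 pop 3: in=[-5,5] → [-5,3] (no change)

Fixpoint:
  val[0] = [-5,5]
  val[1] = [-5,5]
  val[2] = [-5,5]
  val[3] = [-5,3]

[-5,5]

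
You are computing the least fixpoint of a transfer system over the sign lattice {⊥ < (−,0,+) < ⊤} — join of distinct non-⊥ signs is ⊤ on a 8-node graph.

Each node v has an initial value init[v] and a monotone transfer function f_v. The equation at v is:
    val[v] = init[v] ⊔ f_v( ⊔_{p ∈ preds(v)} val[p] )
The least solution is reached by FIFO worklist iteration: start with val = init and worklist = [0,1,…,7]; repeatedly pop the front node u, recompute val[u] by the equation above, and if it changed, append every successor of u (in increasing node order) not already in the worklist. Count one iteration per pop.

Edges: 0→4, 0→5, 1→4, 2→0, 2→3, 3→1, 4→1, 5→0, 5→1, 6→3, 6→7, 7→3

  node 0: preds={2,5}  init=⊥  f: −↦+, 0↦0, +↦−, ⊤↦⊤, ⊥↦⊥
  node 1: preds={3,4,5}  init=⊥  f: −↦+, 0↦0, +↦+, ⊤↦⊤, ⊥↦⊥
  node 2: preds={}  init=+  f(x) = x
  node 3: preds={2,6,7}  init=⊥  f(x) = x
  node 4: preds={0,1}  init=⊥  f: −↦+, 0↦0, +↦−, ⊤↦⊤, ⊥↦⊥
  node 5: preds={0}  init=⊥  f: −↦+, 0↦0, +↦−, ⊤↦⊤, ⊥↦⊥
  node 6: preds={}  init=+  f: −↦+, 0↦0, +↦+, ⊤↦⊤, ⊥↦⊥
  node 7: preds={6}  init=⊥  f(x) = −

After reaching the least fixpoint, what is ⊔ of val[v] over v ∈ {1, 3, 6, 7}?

⊤

Iteration log — 14 steps:
  step 1. node 0  ⊔preds=+  new=−  old=⊥  +wl: 
  step 2. node 1  ⊔preds=⊥  new=⊥  stable
  step 3. node 2  ⊔preds=⊥  new=+  stable
  step 4. node 3  ⊔preds=+  new=+  old=⊥  +wl: 1
  step 5. node 4  ⊔preds=−  new=+  old=⊥  +wl: 
  step 6. node 5  ⊔preds=−  new=+  old=⊥  +wl: 0
  step 7. node 6  ⊔preds=⊥  new=+  stable
  step 8. node 7  ⊔preds=+  new=−  old=⊥  +wl: 3
  step 9. node 1  ⊔preds=+  new=+  old=⊥  +wl: 4
  step 10. node 0  ⊔preds=+  new=−  stable
  step 11. node 3  ⊔preds=⊤  new=⊤  old=+  +wl: 1
  step 12. node 4  ⊔preds=⊤  new=⊤  old=+  +wl: 
  step 13. node 1  ⊔preds=⊤  new=⊤  old=+  +wl: 4
  step 14. node 4  ⊔preds=⊤  new=⊤  stable

Least fixpoint reached:
  node 0: −
  node 1: ⊤
  node 2: +
  node 3: ⊤
  node 4: ⊤
  node 5: +
  node 6: +
  node 7: −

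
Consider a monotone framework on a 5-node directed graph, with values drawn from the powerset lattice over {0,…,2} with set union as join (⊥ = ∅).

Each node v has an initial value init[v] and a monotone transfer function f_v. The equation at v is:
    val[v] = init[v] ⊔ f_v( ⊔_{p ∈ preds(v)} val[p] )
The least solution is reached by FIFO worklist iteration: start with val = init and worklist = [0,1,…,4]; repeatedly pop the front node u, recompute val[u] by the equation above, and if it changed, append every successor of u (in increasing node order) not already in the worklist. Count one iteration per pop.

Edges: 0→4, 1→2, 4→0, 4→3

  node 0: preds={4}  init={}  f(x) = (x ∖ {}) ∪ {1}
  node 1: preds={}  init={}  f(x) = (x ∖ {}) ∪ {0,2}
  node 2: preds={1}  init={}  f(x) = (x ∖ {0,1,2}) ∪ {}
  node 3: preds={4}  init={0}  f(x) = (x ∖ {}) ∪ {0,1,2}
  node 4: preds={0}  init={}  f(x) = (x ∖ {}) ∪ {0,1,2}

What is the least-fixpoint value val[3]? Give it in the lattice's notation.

{0,1,2}

Worklist (8 pops):
  #1 pop 0: in={} → {1} (was {}); enqueue []
  #2 pop 1: in={} → {0,2} (was {}); enqueue []
  #3 pop 2: in={0,2} → {} (no change)
  #4 pop 3: in={} → {0,1,2} (was {0}); enqueue []
  #5 pop 4: in={1} → {0,1,2} (was {}); enqueue [0,3]
  #6 pop 0: in={0,1,2} → {0,1,2} (was {1}); enqueue [4]
  #7 pop 3: in={0,1,2} → {0,1,2} (no change)
  #8 pop 4: in={0,1,2} → {0,1,2} (no change)

Fixpoint:
  val[0] = {0,1,2}
  val[1] = {0,2}
  val[2] = {}
  val[3] = {0,1,2}
  val[4] = {0,1,2}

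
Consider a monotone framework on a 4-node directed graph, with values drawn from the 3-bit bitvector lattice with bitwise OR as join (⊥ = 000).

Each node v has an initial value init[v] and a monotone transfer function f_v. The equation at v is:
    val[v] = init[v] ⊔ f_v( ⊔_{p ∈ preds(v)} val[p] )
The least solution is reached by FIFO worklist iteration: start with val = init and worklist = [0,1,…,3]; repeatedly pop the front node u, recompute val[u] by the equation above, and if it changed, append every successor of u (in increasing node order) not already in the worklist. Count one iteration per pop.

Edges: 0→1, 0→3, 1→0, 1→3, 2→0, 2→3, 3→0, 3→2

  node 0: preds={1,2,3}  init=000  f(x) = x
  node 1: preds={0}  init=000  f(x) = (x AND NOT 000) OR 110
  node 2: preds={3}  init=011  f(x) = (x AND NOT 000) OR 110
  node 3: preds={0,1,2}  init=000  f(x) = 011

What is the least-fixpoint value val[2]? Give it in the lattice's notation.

111

Worklist (8 pops):
  #1 pop 0: in=011 → 011 (was 000); enqueue []
  #2 pop 1: in=011 → 111 (was 000); enqueue [0]
  #3 pop 2: in=000 → 111 (was 011); enqueue []
  #4 pop 3: in=111 → 011 (was 000); enqueue [2]
  #5 pop 0: in=111 → 111 (was 011); enqueue [1,3]
  #6 pop 2: in=011 → 111 (no change)
  #7 pop 1: in=111 → 111 (no change)
  #8 pop 3: in=111 → 011 (no change)

Fixpoint:
  val[0] = 111
  val[1] = 111
  val[2] = 111
  val[3] = 011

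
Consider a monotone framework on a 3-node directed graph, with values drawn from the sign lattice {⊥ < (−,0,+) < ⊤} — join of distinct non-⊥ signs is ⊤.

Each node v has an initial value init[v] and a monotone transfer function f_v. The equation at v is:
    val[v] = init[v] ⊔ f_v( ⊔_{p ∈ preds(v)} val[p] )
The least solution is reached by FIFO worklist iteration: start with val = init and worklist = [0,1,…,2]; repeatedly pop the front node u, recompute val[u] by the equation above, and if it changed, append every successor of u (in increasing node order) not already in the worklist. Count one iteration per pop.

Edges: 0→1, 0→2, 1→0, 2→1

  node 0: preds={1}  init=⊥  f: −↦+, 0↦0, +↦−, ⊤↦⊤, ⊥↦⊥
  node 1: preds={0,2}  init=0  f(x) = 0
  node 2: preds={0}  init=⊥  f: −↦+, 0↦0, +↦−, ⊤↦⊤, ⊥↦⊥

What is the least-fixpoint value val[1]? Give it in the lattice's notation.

0

Trace (4 dequeues):
  [1] u=0 | in 0 | out 0 | prev ⊥ | push {}
  [2] u=1 | in 0 | out 0 | ==
  [3] u=2 | in 0 | out 0 | prev ⊥ | push {1}
  [4] u=1 | in 0 | out 0 | ==

Converged values:
  [0] 0
  [1] 0
  [2] 0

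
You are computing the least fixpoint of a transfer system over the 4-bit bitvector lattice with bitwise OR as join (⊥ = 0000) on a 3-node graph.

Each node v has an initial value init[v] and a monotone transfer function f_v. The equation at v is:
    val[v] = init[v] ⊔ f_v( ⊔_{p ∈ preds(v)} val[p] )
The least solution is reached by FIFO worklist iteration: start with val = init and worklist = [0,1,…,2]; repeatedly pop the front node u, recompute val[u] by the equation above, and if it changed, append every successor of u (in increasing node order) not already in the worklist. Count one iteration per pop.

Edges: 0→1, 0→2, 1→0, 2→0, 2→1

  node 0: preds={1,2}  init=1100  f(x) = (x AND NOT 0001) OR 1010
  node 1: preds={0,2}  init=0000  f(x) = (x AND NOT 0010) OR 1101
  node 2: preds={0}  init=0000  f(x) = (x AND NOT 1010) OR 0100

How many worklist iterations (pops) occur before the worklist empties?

5

Worklist (5 pops):
  #1 pop 0: in=0000 → 1110 (was 1100); enqueue []
  #2 pop 1: in=1110 → 1101 (was 0000); enqueue [0]
  #3 pop 2: in=1110 → 0100 (was 0000); enqueue [1]
  #4 pop 0: in=1101 → 1110 (no change)
  #5 pop 1: in=1110 → 1101 (no change)

Fixpoint:
  val[0] = 1110
  val[1] = 1101
  val[2] = 0100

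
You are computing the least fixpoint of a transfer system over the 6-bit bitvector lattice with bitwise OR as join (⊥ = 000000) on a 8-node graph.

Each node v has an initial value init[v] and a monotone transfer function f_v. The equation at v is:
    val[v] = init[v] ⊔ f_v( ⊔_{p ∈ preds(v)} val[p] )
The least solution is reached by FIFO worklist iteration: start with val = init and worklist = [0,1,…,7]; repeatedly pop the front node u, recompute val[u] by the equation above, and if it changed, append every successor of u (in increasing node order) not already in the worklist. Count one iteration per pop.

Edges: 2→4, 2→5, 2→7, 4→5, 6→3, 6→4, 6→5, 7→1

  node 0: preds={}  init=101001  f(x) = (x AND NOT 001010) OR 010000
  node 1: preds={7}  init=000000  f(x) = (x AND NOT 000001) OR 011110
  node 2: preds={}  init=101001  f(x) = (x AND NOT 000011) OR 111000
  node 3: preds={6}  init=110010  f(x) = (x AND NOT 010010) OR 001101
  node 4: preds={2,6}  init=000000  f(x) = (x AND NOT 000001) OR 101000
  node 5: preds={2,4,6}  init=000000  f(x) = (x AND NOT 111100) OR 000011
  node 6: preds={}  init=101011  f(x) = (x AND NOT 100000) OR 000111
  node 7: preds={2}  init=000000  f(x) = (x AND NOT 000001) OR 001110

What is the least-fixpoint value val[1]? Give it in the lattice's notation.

Iteration log — 12 steps:
  step 1. node 0  ⊔preds=000000  new=111001  old=101001  +wl: 
  step 2. node 1  ⊔preds=000000  new=011110  old=000000  +wl: 
  step 3. node 2  ⊔preds=000000  new=111001  old=101001  +wl: 
  step 4. node 3  ⊔preds=101011  new=111111  old=110010  +wl: 
  step 5. node 4  ⊔preds=111011  new=111010  old=000000  +wl: 
  step 6. node 5  ⊔preds=111011  new=000011  old=000000  +wl: 
  step 7. node 6  ⊔preds=000000  new=101111  old=101011  +wl: 3,4,5
  step 8. node 7  ⊔preds=111001  new=111110  old=000000  +wl: 1
  step 9. node 3  ⊔preds=101111  new=111111  stable
  step 10. node 4  ⊔preds=111111  new=111110  old=111010  +wl: 
  step 11. node 5  ⊔preds=111111  new=000011  stable
  step 12. node 1  ⊔preds=111110  new=111110  old=011110  +wl: 

Least fixpoint reached:
  node 0: 111001
  node 1: 111110
  node 2: 111001
  node 3: 111111
  node 4: 111110
  node 5: 000011
  node 6: 101111
  node 7: 111110

111110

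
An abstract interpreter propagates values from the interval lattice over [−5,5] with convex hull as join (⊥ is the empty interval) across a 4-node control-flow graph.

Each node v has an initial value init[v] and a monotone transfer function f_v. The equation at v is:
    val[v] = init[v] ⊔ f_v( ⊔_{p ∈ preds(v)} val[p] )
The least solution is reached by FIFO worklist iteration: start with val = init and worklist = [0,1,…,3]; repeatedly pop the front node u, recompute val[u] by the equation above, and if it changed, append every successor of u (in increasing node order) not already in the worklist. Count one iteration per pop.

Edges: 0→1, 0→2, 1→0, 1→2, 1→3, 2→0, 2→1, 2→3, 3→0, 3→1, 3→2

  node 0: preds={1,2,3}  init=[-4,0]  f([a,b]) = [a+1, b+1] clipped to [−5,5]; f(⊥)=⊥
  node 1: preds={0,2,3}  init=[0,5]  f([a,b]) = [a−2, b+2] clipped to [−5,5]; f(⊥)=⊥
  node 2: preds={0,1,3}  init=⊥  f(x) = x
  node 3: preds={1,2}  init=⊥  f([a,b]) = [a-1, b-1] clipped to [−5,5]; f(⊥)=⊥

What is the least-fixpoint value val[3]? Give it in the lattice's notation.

[-5,4]

Worklist (7 pops):
  #1 pop 0: in=[0,5] → [-4,5] (was [-4,0]); enqueue []
  #2 pop 1: in=[-4,5] → [-5,5] (was [0,5]); enqueue [0]
  #3 pop 2: in=[-5,5] → [-5,5] (was ⊥); enqueue [1]
  #4 pop 3: in=[-5,5] → [-5,4] (was ⊥); enqueue [2]
  #5 pop 0: in=[-5,5] → [-4,5] (no change)
  #6 pop 1: in=[-5,5] → [-5,5] (no change)
  #7 pop 2: in=[-5,5] → [-5,5] (no change)

Fixpoint:
  val[0] = [-4,5]
  val[1] = [-5,5]
  val[2] = [-5,5]
  val[3] = [-5,4]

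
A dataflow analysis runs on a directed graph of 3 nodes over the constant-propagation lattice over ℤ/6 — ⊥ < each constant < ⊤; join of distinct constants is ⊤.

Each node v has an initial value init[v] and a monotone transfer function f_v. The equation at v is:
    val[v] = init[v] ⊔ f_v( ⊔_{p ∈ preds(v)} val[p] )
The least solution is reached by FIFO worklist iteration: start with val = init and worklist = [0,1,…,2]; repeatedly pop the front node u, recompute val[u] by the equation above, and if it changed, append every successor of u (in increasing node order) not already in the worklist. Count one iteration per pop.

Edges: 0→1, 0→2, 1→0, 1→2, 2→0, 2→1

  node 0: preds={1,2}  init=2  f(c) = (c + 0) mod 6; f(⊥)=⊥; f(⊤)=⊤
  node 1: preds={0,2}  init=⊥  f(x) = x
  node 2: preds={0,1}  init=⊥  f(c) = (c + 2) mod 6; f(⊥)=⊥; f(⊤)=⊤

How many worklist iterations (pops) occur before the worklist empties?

8

Worklist (8 pops):
  #1 pop 0: in=⊥ → 2 (no change)
  #2 pop 1: in=2 → 2 (was ⊥); enqueue [0]
  #3 pop 2: in=2 → 4 (was ⊥); enqueue [1]
  #4 pop 0: in=⊤ → ⊤ (was 2); enqueue [2]
  #5 pop 1: in=⊤ → ⊤ (was 2); enqueue [0]
  #6 pop 2: in=⊤ → ⊤ (was 4); enqueue [1]
  #7 pop 0: in=⊤ → ⊤ (no change)
  #8 pop 1: in=⊤ → ⊤ (no change)

Fixpoint:
  val[0] = ⊤
  val[1] = ⊤
  val[2] = ⊤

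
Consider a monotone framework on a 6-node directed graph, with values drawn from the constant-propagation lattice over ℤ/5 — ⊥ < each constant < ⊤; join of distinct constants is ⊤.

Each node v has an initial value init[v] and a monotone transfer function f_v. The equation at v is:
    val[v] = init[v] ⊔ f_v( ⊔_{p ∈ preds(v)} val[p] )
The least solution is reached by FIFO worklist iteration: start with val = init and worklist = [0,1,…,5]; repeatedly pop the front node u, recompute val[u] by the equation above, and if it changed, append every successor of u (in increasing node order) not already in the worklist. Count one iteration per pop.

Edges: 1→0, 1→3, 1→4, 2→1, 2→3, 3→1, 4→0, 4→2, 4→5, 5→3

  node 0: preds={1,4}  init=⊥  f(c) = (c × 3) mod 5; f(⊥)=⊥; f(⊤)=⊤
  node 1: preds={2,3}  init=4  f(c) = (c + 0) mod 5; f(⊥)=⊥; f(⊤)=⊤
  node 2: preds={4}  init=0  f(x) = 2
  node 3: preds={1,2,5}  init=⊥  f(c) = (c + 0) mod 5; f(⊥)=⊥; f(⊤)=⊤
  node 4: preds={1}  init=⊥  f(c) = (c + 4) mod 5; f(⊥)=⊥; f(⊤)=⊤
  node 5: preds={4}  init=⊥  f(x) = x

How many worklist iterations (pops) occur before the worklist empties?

Iteration log — 10 steps:
  step 1. node 0  ⊔preds=4  new=2  old=⊥  +wl: 
  step 2. node 1  ⊔preds=0  new=⊤  old=4  +wl: 0
  step 3. node 2  ⊔preds=⊥  new=⊤  old=0  +wl: 1
  step 4. node 3  ⊔preds=⊤  new=⊤  old=⊥  +wl: 
  step 5. node 4  ⊔preds=⊤  new=⊤  old=⊥  +wl: 2
  step 6. node 5  ⊔preds=⊤  new=⊤  old=⊥  +wl: 3
  step 7. node 0  ⊔preds=⊤  new=⊤  old=2  +wl: 
  step 8. node 1  ⊔preds=⊤  new=⊤  stable
  step 9. node 2  ⊔preds=⊤  new=⊤  stable
  step 10. node 3  ⊔preds=⊤  new=⊤  stable

Least fixpoint reached:
  node 0: ⊤
  node 1: ⊤
  node 2: ⊤
  node 3: ⊤
  node 4: ⊤
  node 5: ⊤

10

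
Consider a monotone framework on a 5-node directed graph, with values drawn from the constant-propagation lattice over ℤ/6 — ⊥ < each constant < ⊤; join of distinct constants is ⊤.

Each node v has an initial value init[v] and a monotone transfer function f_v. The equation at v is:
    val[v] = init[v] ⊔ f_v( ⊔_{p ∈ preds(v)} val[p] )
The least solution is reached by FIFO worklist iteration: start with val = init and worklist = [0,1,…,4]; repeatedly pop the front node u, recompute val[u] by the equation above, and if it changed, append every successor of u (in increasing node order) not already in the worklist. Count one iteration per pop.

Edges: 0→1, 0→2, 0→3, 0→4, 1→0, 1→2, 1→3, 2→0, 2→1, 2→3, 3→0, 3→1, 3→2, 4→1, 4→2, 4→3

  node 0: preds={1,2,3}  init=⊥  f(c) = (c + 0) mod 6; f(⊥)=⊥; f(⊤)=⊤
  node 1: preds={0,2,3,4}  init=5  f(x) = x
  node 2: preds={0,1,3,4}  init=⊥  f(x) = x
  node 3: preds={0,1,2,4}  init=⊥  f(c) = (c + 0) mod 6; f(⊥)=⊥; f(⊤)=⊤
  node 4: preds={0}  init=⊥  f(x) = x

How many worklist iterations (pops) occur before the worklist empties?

Iteration log — 9 steps:
  step 1. node 0  ⊔preds=5  new=5  old=⊥  +wl: 
  step 2. node 1  ⊔preds=5  new=5  stable
  step 3. node 2  ⊔preds=5  new=5  old=⊥  +wl: 0,1
  step 4. node 3  ⊔preds=5  new=5  old=⊥  +wl: 2
  step 5. node 4  ⊔preds=5  new=5  old=⊥  +wl: 3
  step 6. node 0  ⊔preds=5  new=5  stable
  step 7. node 1  ⊔preds=5  new=5  stable
  step 8. node 2  ⊔preds=5  new=5  stable
  step 9. node 3  ⊔preds=5  new=5  stable

Least fixpoint reached:
  node 0: 5
  node 1: 5
  node 2: 5
  node 3: 5
  node 4: 5

9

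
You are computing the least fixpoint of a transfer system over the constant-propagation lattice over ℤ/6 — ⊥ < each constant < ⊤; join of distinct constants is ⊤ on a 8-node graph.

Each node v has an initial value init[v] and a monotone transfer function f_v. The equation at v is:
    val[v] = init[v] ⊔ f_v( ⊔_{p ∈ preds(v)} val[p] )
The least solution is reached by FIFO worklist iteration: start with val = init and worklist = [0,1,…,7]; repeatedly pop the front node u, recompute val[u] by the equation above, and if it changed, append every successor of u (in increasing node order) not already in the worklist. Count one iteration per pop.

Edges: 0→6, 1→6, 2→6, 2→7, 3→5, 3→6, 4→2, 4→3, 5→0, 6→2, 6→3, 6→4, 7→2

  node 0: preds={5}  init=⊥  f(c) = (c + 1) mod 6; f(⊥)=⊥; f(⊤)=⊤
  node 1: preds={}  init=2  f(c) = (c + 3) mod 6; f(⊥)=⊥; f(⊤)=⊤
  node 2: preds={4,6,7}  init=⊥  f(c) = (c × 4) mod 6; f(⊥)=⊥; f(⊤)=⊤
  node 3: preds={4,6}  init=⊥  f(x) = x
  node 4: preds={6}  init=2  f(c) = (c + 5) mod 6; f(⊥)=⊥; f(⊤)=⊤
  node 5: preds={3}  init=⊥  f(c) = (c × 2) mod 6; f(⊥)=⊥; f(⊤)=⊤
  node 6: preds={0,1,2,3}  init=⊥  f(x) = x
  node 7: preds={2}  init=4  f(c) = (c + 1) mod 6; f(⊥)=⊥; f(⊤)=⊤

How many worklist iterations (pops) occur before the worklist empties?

18

Worklist (18 pops):
  #1 pop 0: in=⊥ → ⊥ (no change)
  #2 pop 1: in=⊥ → 2 (no change)
  #3 pop 2: in=⊤ → ⊤ (was ⊥); enqueue []
  #4 pop 3: in=2 → 2 (was ⊥); enqueue []
  #5 pop 4: in=⊥ → 2 (no change)
  #6 pop 5: in=2 → 4 (was ⊥); enqueue [0]
  #7 pop 6: in=⊤ → ⊤ (was ⊥); enqueue [2,3,4]
  #8 pop 7: in=⊤ → ⊤ (was 4); enqueue []
  #9 pop 0: in=4 → 5 (was ⊥); enqueue [6]
  #10 pop 2: in=⊤ → ⊤ (no change)
  #11 pop 3: in=⊤ → ⊤ (was 2); enqueue [5]
  #12 pop 4: in=⊤ → ⊤ (was 2); enqueue [2,3]
  #13 pop 6: in=⊤ → ⊤ (no change)
  #14 pop 5: in=⊤ → ⊤ (was 4); enqueue [0]
  #15 pop 2: in=⊤ → ⊤ (no change)
  #16 pop 3: in=⊤ → ⊤ (no change)
  #17 pop 0: in=⊤ → ⊤ (was 5); enqueue [6]
  #18 pop 6: in=⊤ → ⊤ (no change)

Fixpoint:
  val[0] = ⊤
  val[1] = 2
  val[2] = ⊤
  val[3] = ⊤
  val[4] = ⊤
  val[5] = ⊤
  val[6] = ⊤
  val[7] = ⊤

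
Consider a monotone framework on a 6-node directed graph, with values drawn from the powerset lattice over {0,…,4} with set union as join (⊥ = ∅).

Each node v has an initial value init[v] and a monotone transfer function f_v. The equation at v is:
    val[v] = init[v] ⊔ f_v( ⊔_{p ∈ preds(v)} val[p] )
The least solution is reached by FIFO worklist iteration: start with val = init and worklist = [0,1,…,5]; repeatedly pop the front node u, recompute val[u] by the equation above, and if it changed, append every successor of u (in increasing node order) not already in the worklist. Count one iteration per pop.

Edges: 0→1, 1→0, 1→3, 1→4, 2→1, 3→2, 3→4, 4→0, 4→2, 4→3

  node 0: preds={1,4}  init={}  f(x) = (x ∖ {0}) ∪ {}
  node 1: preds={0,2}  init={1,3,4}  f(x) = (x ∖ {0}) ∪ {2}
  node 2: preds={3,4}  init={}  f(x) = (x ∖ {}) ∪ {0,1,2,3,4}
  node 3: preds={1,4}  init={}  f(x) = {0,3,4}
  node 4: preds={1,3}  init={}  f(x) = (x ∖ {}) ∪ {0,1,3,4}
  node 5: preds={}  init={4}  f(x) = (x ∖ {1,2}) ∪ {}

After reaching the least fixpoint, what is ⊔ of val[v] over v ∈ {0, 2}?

{0,1,2,3,4}

Trace (10 dequeues):
  [1] u=0 | in {1,3,4} | out {1,3,4} | prev {} | push {}
  [2] u=1 | in {1,3,4} | out {1,2,3,4} | prev {1,3,4} | push {0}
  [3] u=2 | in {} | out {0,1,2,3,4} | prev {} | push {1}
  [4] u=3 | in {1,2,3,4} | out {0,3,4} | prev {} | push {2}
  [5] u=4 | in {0,1,2,3,4} | out {0,1,2,3,4} | prev {} | push {3}
  [6] u=5 | in {} | out {4} | ==
  [7] u=0 | in {0,1,2,3,4} | out {1,2,3,4} | prev {1,3,4} | push {}
  [8] u=1 | in {0,1,2,3,4} | out {1,2,3,4} | ==
  [9] u=2 | in {0,1,2,3,4} | out {0,1,2,3,4} | ==
  [10] u=3 | in {0,1,2,3,4} | out {0,3,4} | ==

Converged values:
  [0] {1,2,3,4}
  [1] {1,2,3,4}
  [2] {0,1,2,3,4}
  [3] {0,3,4}
  [4] {0,1,2,3,4}
  [5] {4}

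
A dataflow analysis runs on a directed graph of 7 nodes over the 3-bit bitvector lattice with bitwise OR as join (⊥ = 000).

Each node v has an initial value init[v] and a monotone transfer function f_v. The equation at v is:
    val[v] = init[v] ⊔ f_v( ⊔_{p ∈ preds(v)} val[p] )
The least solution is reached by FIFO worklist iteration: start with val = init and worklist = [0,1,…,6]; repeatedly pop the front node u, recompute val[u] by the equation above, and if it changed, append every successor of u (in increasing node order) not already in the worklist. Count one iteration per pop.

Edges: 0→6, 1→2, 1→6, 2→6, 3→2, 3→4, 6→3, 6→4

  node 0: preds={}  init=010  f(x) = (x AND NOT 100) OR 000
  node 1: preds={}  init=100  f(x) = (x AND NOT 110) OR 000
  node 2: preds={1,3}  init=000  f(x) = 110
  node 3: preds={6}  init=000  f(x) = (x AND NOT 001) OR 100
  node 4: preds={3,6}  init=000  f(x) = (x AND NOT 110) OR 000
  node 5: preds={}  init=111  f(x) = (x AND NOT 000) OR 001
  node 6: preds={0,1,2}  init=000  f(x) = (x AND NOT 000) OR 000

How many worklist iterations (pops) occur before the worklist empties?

Worklist (11 pops):
  #1 pop 0: in=000 → 010 (no change)
  #2 pop 1: in=000 → 100 (no change)
  #3 pop 2: in=100 → 110 (was 000); enqueue []
  #4 pop 3: in=000 → 100 (was 000); enqueue [2]
  #5 pop 4: in=100 → 000 (no change)
  #6 pop 5: in=000 → 111 (no change)
  #7 pop 6: in=110 → 110 (was 000); enqueue [3,4]
  #8 pop 2: in=100 → 110 (no change)
  #9 pop 3: in=110 → 110 (was 100); enqueue [2]
  #10 pop 4: in=110 → 000 (no change)
  #11 pop 2: in=110 → 110 (no change)

Fixpoint:
  val[0] = 010
  val[1] = 100
  val[2] = 110
  val[3] = 110
  val[4] = 000
  val[5] = 111
  val[6] = 110

11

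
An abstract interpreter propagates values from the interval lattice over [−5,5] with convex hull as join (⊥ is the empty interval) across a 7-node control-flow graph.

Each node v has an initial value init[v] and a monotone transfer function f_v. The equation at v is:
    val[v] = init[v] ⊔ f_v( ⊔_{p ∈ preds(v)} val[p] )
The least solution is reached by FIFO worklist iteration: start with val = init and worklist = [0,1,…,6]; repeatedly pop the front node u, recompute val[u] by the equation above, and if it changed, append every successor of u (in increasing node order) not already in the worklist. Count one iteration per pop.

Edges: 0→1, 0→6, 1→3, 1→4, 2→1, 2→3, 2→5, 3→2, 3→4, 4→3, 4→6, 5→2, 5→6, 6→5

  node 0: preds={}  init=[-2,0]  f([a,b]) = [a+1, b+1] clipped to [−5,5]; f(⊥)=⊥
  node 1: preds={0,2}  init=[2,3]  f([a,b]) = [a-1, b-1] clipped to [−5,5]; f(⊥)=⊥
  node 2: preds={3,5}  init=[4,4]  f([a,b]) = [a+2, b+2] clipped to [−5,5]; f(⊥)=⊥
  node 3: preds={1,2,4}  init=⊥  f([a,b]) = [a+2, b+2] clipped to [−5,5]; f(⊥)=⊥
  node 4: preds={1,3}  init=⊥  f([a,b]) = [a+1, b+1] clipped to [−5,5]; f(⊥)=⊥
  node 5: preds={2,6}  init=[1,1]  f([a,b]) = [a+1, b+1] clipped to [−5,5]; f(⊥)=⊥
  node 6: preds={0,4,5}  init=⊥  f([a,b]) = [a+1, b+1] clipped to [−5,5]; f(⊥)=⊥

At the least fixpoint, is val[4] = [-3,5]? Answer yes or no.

Trace (16 dequeues):
  [1] u=0 | in ⊥ | out [-2,0] | ==
  [2] u=1 | in [-2,4] | out [-3,3] | prev [2,3] | push {}
  [3] u=2 | in [1,1] | out [3,4] | prev [4,4] | push {1}
  [4] u=3 | in [-3,4] | out [-1,5] | prev ⊥ | push {2}
  [5] u=4 | in [-3,5] | out [-2,5] | prev ⊥ | push {3}
  [6] u=5 | in [3,4] | out [1,5] | prev [1,1] | push {}
  [7] u=6 | in [-2,5] | out [-1,5] | prev ⊥ | push {5}
  [8] u=1 | in [-2,4] | out [-3,3] | ==
  [9] u=2 | in [-1,5] | out [1,5] | prev [3,4] | push {1}
  [10] u=3 | in [-3,5] | out [-1,5] | ==
  [11] u=5 | in [-1,5] | out [0,5] | prev [1,5] | push {2,6}
  [12] u=1 | in [-2,5] | out [-3,4] | prev [-3,3] | push {3,4}
  [13] u=2 | in [-1,5] | out [1,5] | ==
  [14] u=6 | in [-2,5] | out [-1,5] | ==
  [15] u=3 | in [-3,5] | out [-1,5] | ==
  [16] u=4 | in [-3,5] | out [-2,5] | ==

Converged values:
  [0] [-2,0]
  [1] [-3,4]
  [2] [1,5]
  [3] [-1,5]
  [4] [-2,5]
  [5] [0,5]
  [6] [-1,5]

no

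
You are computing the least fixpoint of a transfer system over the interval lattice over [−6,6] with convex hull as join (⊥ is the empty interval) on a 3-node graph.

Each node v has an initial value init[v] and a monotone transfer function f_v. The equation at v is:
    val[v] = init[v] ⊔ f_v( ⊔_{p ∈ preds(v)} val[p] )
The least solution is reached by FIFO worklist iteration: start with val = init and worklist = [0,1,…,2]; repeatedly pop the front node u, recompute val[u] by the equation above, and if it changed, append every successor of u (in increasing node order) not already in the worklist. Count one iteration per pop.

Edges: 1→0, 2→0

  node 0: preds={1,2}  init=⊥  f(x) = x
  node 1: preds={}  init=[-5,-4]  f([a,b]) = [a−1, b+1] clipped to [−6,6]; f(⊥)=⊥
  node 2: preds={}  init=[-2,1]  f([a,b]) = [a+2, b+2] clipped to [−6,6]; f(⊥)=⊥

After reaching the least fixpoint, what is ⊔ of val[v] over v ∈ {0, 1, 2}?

[-5,1]

Iteration log — 3 steps:
  step 1. node 0  ⊔preds=[-5,1]  new=[-5,1]  old=⊥  +wl: 
  step 2. node 1  ⊔preds=⊥  new=[-5,-4]  stable
  step 3. node 2  ⊔preds=⊥  new=[-2,1]  stable

Least fixpoint reached:
  node 0: [-5,1]
  node 1: [-5,-4]
  node 2: [-2,1]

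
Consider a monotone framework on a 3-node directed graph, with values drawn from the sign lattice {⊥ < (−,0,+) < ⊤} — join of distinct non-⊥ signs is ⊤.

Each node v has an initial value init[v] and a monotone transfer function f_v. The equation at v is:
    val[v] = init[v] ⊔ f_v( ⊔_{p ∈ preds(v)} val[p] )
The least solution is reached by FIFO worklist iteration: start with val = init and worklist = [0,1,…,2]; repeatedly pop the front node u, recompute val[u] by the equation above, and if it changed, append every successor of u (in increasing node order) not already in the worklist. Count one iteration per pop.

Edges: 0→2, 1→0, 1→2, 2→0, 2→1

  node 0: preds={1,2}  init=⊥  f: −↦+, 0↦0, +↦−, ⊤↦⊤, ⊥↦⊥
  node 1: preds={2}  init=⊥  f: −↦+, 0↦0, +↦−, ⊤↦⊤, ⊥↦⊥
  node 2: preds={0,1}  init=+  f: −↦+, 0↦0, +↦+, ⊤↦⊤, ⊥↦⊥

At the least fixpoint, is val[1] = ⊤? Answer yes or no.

Trace (9 dequeues):
  [1] u=0 | in + | out − | prev ⊥ | push {}
  [2] u=1 | in + | out − | prev ⊥ | push {0}
  [3] u=2 | in − | out + | ==
  [4] u=0 | in ⊤ | out ⊤ | prev − | push {2}
  [5] u=2 | in ⊤ | out ⊤ | prev + | push {0,1}
  [6] u=0 | in ⊤ | out ⊤ | ==
  [7] u=1 | in ⊤ | out ⊤ | prev − | push {0,2}
  [8] u=0 | in ⊤ | out ⊤ | ==
  [9] u=2 | in ⊤ | out ⊤ | ==

Converged values:
  [0] ⊤
  [1] ⊤
  [2] ⊤

yes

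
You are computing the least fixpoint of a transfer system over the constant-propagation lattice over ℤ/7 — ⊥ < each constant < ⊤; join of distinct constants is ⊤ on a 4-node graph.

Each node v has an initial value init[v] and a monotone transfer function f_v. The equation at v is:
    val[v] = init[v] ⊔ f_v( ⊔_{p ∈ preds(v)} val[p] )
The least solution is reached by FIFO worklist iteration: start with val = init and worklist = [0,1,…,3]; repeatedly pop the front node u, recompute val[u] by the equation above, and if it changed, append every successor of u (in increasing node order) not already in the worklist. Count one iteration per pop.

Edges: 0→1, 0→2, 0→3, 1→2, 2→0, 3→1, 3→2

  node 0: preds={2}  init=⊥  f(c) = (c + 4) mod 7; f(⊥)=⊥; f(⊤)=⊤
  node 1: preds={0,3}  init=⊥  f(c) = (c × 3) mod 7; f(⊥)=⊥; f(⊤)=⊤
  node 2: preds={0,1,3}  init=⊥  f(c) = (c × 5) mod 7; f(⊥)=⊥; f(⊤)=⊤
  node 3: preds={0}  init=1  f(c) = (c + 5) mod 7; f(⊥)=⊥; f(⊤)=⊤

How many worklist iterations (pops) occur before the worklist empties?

10

Iteration log — 10 steps:
  step 1. node 0  ⊔preds=⊥  new=⊥  stable
  step 2. node 1  ⊔preds=1  new=3  old=⊥  +wl: 
  step 3. node 2  ⊔preds=⊤  new=⊤  old=⊥  +wl: 0
  step 4. node 3  ⊔preds=⊥  new=1  stable
  step 5. node 0  ⊔preds=⊤  new=⊤  old=⊥  +wl: 1,2,3
  step 6. node 1  ⊔preds=⊤  new=⊤  old=3  +wl: 
  step 7. node 2  ⊔preds=⊤  new=⊤  stable
  step 8. node 3  ⊔preds=⊤  new=⊤  old=1  +wl: 1,2
  step 9. node 1  ⊔preds=⊤  new=⊤  stable
  step 10. node 2  ⊔preds=⊤  new=⊤  stable

Least fixpoint reached:
  node 0: ⊤
  node 1: ⊤
  node 2: ⊤
  node 3: ⊤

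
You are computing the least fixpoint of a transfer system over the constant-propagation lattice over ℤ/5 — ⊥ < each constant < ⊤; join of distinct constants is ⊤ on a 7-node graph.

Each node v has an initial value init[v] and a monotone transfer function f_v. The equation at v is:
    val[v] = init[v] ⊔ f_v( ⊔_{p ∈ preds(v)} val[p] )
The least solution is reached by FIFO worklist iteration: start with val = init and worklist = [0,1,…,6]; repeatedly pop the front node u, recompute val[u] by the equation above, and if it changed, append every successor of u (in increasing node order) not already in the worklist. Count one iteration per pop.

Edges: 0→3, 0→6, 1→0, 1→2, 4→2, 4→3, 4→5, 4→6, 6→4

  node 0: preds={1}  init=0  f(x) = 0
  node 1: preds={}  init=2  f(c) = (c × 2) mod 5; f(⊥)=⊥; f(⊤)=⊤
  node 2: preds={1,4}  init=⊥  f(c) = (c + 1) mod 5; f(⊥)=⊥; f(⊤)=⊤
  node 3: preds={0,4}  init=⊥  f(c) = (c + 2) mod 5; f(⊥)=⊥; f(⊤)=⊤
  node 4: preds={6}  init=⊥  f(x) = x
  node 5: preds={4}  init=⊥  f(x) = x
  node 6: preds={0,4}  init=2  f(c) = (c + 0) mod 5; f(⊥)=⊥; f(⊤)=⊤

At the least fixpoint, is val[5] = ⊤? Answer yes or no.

yes

Trace (14 dequeues):
  [1] u=0 | in 2 | out 0 | ==
  [2] u=1 | in ⊥ | out 2 | ==
  [3] u=2 | in 2 | out 3 | prev ⊥ | push {}
  [4] u=3 | in 0 | out 2 | prev ⊥ | push {}
  [5] u=4 | in 2 | out 2 | prev ⊥ | push {2,3}
  [6] u=5 | in 2 | out 2 | prev ⊥ | push {}
  [7] u=6 | in ⊤ | out ⊤ | prev 2 | push {4}
  [8] u=2 | in 2 | out 3 | ==
  [9] u=3 | in ⊤ | out ⊤ | prev 2 | push {}
  [10] u=4 | in ⊤ | out ⊤ | prev 2 | push {2,3,5,6}
  [11] u=2 | in ⊤ | out ⊤ | prev 3 | push {}
  [12] u=3 | in ⊤ | out ⊤ | ==
  [13] u=5 | in ⊤ | out ⊤ | prev 2 | push {}
  [14] u=6 | in ⊤ | out ⊤ | ==

Converged values:
  [0] 0
  [1] 2
  [2] ⊤
  [3] ⊤
  [4] ⊤
  [5] ⊤
  [6] ⊤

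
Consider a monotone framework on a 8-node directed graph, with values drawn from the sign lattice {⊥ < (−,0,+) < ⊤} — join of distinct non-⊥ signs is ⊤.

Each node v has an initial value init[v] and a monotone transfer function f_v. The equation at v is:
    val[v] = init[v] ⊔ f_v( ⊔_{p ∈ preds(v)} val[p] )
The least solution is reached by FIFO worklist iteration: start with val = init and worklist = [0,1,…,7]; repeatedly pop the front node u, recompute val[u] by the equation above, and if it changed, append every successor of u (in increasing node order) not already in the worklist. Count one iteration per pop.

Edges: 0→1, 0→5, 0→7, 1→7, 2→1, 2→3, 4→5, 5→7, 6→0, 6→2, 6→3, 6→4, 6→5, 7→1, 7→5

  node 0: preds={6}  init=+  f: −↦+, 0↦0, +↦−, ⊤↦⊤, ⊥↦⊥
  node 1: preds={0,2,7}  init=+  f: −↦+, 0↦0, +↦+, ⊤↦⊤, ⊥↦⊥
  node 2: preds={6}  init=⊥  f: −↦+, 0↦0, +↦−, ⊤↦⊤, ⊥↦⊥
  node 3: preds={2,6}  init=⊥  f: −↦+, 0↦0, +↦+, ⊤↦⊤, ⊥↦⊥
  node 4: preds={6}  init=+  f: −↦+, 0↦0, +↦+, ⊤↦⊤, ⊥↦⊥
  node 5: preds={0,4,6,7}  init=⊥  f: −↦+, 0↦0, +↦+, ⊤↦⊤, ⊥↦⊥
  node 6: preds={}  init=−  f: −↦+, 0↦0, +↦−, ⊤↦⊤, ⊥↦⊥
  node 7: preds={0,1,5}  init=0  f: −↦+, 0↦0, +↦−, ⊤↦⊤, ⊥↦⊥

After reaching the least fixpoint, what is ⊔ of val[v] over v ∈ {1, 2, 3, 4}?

⊤

Iteration log — 10 steps:
  step 1. node 0  ⊔preds=−  new=+  stable
  step 2. node 1  ⊔preds=⊤  new=⊤  old=+  +wl: 
  step 3. node 2  ⊔preds=−  new=+  old=⊥  +wl: 1
  step 4. node 3  ⊔preds=⊤  new=⊤  old=⊥  +wl: 
  step 5. node 4  ⊔preds=−  new=+  stable
  step 6. node 5  ⊔preds=⊤  new=⊤  old=⊥  +wl: 
  step 7. node 6  ⊔preds=⊥  new=−  stable
  step 8. node 7  ⊔preds=⊤  new=⊤  old=0  +wl: 5
  step 9. node 1  ⊔preds=⊤  new=⊤  stable
  step 10. node 5  ⊔preds=⊤  new=⊤  stable

Least fixpoint reached:
  node 0: +
  node 1: ⊤
  node 2: +
  node 3: ⊤
  node 4: +
  node 5: ⊤
  node 6: −
  node 7: ⊤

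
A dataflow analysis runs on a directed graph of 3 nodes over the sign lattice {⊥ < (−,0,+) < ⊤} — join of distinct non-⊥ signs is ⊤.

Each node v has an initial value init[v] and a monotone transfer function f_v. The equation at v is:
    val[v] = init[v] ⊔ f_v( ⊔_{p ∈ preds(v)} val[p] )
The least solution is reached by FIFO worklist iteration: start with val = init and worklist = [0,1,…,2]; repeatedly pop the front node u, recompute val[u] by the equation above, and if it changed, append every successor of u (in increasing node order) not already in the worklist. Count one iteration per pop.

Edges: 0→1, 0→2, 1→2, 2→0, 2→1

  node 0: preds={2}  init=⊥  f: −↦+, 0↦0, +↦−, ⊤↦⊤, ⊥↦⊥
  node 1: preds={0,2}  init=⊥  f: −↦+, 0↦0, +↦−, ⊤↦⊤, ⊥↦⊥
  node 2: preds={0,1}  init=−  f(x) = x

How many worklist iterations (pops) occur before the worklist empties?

Trace (6 dequeues):
  [1] u=0 | in − | out + | prev ⊥ | push {}
  [2] u=1 | in ⊤ | out ⊤ | prev ⊥ | push {}
  [3] u=2 | in ⊤ | out ⊤ | prev − | push {0,1}
  [4] u=0 | in ⊤ | out ⊤ | prev + | push {2}
  [5] u=1 | in ⊤ | out ⊤ | ==
  [6] u=2 | in ⊤ | out ⊤ | ==

Converged values:
  [0] ⊤
  [1] ⊤
  [2] ⊤

6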